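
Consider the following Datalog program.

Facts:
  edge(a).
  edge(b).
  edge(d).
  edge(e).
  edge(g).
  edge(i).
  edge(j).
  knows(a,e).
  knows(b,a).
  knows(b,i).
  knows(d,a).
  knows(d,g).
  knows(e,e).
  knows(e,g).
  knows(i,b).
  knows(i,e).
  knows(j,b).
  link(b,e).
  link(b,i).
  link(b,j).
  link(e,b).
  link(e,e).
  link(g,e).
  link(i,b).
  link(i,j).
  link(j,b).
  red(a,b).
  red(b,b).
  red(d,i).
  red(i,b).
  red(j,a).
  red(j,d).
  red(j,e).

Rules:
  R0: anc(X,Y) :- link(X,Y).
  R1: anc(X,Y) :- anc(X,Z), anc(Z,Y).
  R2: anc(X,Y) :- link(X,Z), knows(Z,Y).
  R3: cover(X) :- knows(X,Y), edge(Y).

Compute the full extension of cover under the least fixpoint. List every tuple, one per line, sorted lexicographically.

round 1: derive cover(a) via R3 from knows(a,e), edge(e)
round 1: derive cover(b) via R3 from knows(b,a), edge(a)
round 1: derive cover(d) via R3 from knows(d,a), edge(a)
round 1: derive cover(e) via R3 from knows(e,e), edge(e)
round 1: derive cover(i) via R3 from knows(i,b), edge(b)
round 1: derive cover(j) via R3 from knows(j,b), edge(b)

cover(a)
cover(b)
cover(d)
cover(e)
cover(i)
cover(j)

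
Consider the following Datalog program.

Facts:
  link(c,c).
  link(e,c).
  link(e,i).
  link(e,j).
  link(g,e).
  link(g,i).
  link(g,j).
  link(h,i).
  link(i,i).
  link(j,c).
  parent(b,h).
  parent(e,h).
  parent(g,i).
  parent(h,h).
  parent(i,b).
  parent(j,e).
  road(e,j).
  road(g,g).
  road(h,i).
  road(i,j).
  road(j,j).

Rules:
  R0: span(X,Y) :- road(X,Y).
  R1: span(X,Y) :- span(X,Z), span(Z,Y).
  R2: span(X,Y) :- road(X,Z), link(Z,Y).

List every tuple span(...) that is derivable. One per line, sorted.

span(e,c)
span(e,j)
span(g,c)
span(g,e)
span(g,g)
span(g,i)
span(g,j)
span(h,c)
span(h,i)
span(h,j)
span(i,c)
span(i,j)
span(j,c)
span(j,j)

round 1: derive span(e,j) via R0 from road(e,j)
round 1: derive span(g,g) via R0 from road(g,g)
round 1: derive span(h,i) via R0 from road(h,i)
round 1: derive span(i,j) via R0 from road(i,j)
round 1: derive span(j,j) via R0 from road(j,j)
round 1: derive span(e,c) via R2 from road(e,j), link(j,c)
round 1: derive span(g,e) via R2 from road(g,g), link(g,e)
round 1: derive span(g,i) via R2 from road(g,g), link(g,i)
round 1: derive span(g,j) via R2 from road(g,g), link(g,j)
round 1: derive span(i,c) via R2 from road(i,j), link(j,c)
round 1: derive span(j,c) via R2 from road(j,j), link(j,c)
round 2: derive span(g,c) via R1 from span(g,e), span(e,c)
round 2: derive span(h,c) via R1 from span(h,i), span(i,c)
round 2: derive span(h,j) via R1 from span(h,i), span(i,j)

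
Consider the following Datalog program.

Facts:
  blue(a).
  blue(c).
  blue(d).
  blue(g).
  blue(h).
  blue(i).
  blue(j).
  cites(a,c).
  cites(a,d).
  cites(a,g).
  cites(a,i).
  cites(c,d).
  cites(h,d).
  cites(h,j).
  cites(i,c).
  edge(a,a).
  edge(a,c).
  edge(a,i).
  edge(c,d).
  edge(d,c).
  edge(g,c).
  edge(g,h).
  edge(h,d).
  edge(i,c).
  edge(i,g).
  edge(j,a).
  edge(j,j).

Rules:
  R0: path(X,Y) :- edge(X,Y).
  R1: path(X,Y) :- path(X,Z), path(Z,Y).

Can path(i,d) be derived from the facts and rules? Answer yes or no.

yes

round 1: derive path(a,a) via R0 from edge(a,a)
round 1: derive path(a,c) via R0 from edge(a,c)
round 1: derive path(a,i) via R0 from edge(a,i)
round 1: derive path(c,d) via R0 from edge(c,d)
round 1: derive path(d,c) via R0 from edge(d,c)
round 1: derive path(g,c) via R0 from edge(g,c)
round 1: derive path(g,h) via R0 from edge(g,h)
round 1: derive path(h,d) via R0 from edge(h,d)
round 1: derive path(i,c) via R0 from edge(i,c)
round 1: derive path(i,g) via R0 from edge(i,g)
round 1: derive path(j,a) via R0 from edge(j,a)
round 1: derive path(j,j) via R0 from edge(j,j)
round 2: derive path(a,d) via R1 from path(a,c), path(c,d)
round 2: derive path(a,g) via R1 from path(a,i), path(i,g)
round 2: derive path(c,c) via R1 from path(c,d), path(d,c)
round 2: derive path(d,d) via R1 from path(d,c), path(c,d)
round 2: derive path(g,d) via R1 from path(g,c), path(c,d)
round 2: derive path(h,c) via R1 from path(h,d), path(d,c)
round 2: derive path(i,d) via R1 from path(i,c), path(c,d)
round 2: derive path(i,h) via R1 from path(i,g), path(g,h)
round 2: derive path(j,c) via R1 from path(j,a), path(a,c)
round 2: derive path(j,i) via R1 from path(j,a), path(a,i)
round 3: derive path(a,h) via R1 from path(a,g), path(g,h)
round 3: derive path(j,d) via R1 from path(j,a), path(a,d)
round 3: derive path(j,g) via R1 from path(j,a), path(a,g)
round 3: derive path(j,h) via R1 from path(j,i), path(i,h)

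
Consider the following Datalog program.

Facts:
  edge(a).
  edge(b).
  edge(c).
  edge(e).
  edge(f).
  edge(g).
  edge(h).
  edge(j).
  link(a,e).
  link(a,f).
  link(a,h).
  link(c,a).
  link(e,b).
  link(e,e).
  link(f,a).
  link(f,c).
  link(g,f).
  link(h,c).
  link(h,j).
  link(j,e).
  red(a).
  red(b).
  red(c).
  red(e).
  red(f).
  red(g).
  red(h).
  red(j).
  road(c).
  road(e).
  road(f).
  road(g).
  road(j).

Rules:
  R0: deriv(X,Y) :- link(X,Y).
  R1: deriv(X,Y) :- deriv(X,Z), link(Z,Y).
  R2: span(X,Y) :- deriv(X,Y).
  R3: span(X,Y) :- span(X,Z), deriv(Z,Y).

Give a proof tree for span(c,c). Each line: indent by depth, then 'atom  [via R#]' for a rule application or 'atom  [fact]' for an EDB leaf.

round 1: derive deriv(a,e) via R0 from link(a,e)
round 1: derive deriv(a,f) via R0 from link(a,f)
round 1: derive deriv(a,h) via R0 from link(a,h)
round 1: derive deriv(c,a) via R0 from link(c,a)
round 1: derive deriv(e,b) via R0 from link(e,b)
round 1: derive deriv(e,e) via R0 from link(e,e)
round 1: derive deriv(f,a) via R0 from link(f,a)
round 1: derive deriv(f,c) via R0 from link(f,c)
round 1: derive deriv(g,f) via R0 from link(g,f)
round 1: derive deriv(h,c) via R0 from link(h,c)
round 1: derive deriv(h,j) via R0 from link(h,j)
round 1: derive deriv(j,e) via R0 from link(j,e)
round 2: derive deriv(a,a) via R1 from deriv(a,f), link(f,a)
round 2: derive deriv(a,b) via R1 from deriv(a,e), link(e,b)
round 2: derive deriv(a,c) via R1 from deriv(a,f), link(f,c)
round 2: derive deriv(a,j) via R1 from deriv(a,h), link(h,j)
round 2: derive deriv(c,e) via R1 from deriv(c,a), link(a,e)
round 2: derive deriv(c,f) via R1 from deriv(c,a), link(a,f)
round 2: derive deriv(c,h) via R1 from deriv(c,a), link(a,h)
round 2: derive deriv(f,e) via R1 from deriv(f,a), link(a,e)
round 2: derive deriv(f,f) via R1 from deriv(f,a), link(a,f)
round 2: derive deriv(f,h) via R1 from deriv(f,a), link(a,h)
round 2: derive deriv(g,a) via R1 from deriv(g,f), link(f,a)
round 2: derive deriv(g,c) via R1 from deriv(g,f), link(f,c)
round 2: derive deriv(h,a) via R1 from deriv(h,c), link(c,a)
round 2: derive deriv(h,e) via R1 from deriv(h,j), link(j,e)
round 2: derive deriv(j,b) via R1 from deriv(j,e), link(e,b)
round 2: derive span(a,e) via R2 from deriv(a,e)
round 2: derive span(a,f) via R2 from deriv(a,f)
round 2: derive span(a,h) via R2 from deriv(a,h)
round 2: derive span(c,a) via R2 from deriv(c,a)
round 2: derive span(e,b) via R2 from deriv(e,b)
round 2: derive span(e,e) via R2 from deriv(e,e)
round 2: derive span(f,a) via R2 from deriv(f,a)
round 2: derive span(f,c) via R2 from deriv(f,c)
round 2: derive span(g,f) via R2 from deriv(g,f)
round 2: derive span(h,c) via R2 from deriv(h,c)
round 2: derive span(h,j) via R2 from deriv(h,j)
round 2: derive span(j,e) via R2 from deriv(j,e)
round 3: derive deriv(c,b) via R1 from deriv(c,e), link(e,b)
round 3: derive deriv(c,c) via R1 from deriv(c,f), link(f,c)
round 3: derive deriv(c,j) via R1 from deriv(c,h), link(h,j)
round 3: derive deriv(f,b) via R1 from deriv(f,e), link(e,b)
round 3: derive deriv(f,j) via R1 from deriv(f,h), link(h,j)
round 3: derive deriv(g,e) via R1 from deriv(g,a), link(a,e)
round 3: derive deriv(g,h) via R1 from deriv(g,a), link(a,h)
round 3: derive deriv(h,b) via R1 from deriv(h,e), link(e,b)
round 3: derive deriv(h,f) via R1 from deriv(h,a), link(a,f)
round 3: derive deriv(h,h) via R1 from deriv(h,a), link(a,h)
round 3: derive span(a,a) via R2 from deriv(a,a)
round 3: derive span(a,b) via R2 from deriv(a,b)
round 3: derive span(a,c) via R2 from deriv(a,c)
round 3: derive span(a,j) via R2 from deriv(a,j)
round 3: derive span(c,e) via R2 from deriv(c,e)
round 3: derive span(c,f) via R2 from deriv(c,f)
round 3: derive span(c,h) via R2 from deriv(c,h)
round 3: derive span(f,e) via R2 from deriv(f,e)
round 3: derive span(f,f) via R2 from deriv(f,f)
round 3: derive span(f,h) via R2 from deriv(f,h)
round 3: derive span(g,a) via R2 from deriv(g,a)
round 3: derive span(g,c) via R2 from deriv(g,c)
round 3: derive span(h,a) via R2 from deriv(h,a)
round 3: derive span(h,e) via R2 from deriv(h,e)
round 3: derive span(j,b) via R2 from deriv(j,b)
round 3: derive span(c,b) via R3 from span(c,a), deriv(a,b)
round 3: derive span(c,c) via R3 from span(c,a), deriv(a,c)
round 3: derive span(c,j) via R3 from span(c,a), deriv(a,j)
round 3: derive span(f,b) via R3 from span(f,a), deriv(a,b)
round 3: derive span(f,j) via R3 from span(f,a), deriv(a,j)
round 3: derive span(g,e) via R3 from span(g,f), deriv(f,e)
round 3: derive span(g,h) via R3 from span(g,f), deriv(f,h)
round 3: derive span(h,b) via R3 from span(h,j), deriv(j,b)
round 3: derive span(h,f) via R3 from span(h,c), deriv(c,f)
round 3: derive span(h,h) via R3 from span(h,c), deriv(c,h)
round 4: derive deriv(g,b) via R1 from deriv(g,e), link(e,b)
round 4: derive deriv(g,j) via R1 from deriv(g,h), link(h,j)
round 4: derive span(g,b) via R3 from span(g,a), deriv(a,b)
round 4: derive span(g,j) via R3 from span(g,a), deriv(a,j)

span(c,c)  [via R3]
  span(c,a)  [via R2]
    deriv(c,a)  [via R0]
      link(c,a)  [fact]
  deriv(a,c)  [via R1]
    deriv(a,f)  [via R0]
      link(a,f)  [fact]
    link(f,c)  [fact]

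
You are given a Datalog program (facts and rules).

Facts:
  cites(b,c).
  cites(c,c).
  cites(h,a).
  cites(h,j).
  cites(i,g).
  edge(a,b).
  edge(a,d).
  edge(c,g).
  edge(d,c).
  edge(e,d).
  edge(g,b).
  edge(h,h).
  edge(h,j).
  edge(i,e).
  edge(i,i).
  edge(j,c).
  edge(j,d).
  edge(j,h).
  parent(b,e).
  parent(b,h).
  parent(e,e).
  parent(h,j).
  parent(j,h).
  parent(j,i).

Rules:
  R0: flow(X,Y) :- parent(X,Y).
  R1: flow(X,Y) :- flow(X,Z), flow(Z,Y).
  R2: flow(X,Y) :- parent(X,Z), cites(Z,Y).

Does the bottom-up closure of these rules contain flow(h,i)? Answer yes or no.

round 1: derive flow(b,e) via R0 from parent(b,e)
round 1: derive flow(b,h) via R0 from parent(b,h)
round 1: derive flow(e,e) via R0 from parent(e,e)
round 1: derive flow(h,j) via R0 from parent(h,j)
round 1: derive flow(j,h) via R0 from parent(j,h)
round 1: derive flow(j,i) via R0 from parent(j,i)
round 1: derive flow(b,a) via R2 from parent(b,h), cites(h,a)
round 1: derive flow(b,j) via R2 from parent(b,h), cites(h,j)
round 1: derive flow(j,a) via R2 from parent(j,h), cites(h,a)
round 1: derive flow(j,g) via R2 from parent(j,i), cites(i,g)
round 1: derive flow(j,j) via R2 from parent(j,h), cites(h,j)
round 2: derive flow(b,g) via R1 from flow(b,j), flow(j,g)
round 2: derive flow(b,i) via R1 from flow(b,j), flow(j,i)
round 2: derive flow(h,a) via R1 from flow(h,j), flow(j,a)
round 2: derive flow(h,g) via R1 from flow(h,j), flow(j,g)
round 2: derive flow(h,h) via R1 from flow(h,j), flow(j,h)
round 2: derive flow(h,i) via R1 from flow(h,j), flow(j,i)

yes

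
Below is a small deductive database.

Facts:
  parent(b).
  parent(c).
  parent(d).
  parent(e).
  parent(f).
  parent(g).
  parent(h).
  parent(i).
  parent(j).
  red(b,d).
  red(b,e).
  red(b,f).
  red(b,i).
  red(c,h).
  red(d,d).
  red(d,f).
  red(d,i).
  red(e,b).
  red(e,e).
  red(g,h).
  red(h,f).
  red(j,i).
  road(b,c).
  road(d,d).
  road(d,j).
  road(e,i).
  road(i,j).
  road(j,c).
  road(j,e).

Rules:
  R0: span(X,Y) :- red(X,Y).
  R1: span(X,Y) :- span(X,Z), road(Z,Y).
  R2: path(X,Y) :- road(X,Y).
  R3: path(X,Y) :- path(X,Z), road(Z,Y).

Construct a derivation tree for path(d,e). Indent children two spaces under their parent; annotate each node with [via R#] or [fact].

round 1: derive path(b,c) via R2 from road(b,c)
round 1: derive path(d,d) via R2 from road(d,d)
round 1: derive path(d,j) via R2 from road(d,j)
round 1: derive path(e,i) via R2 from road(e,i)
round 1: derive path(i,j) via R2 from road(i,j)
round 1: derive path(j,c) via R2 from road(j,c)
round 1: derive path(j,e) via R2 from road(j,e)
round 2: derive path(d,c) via R3 from path(d,j), road(j,c)
round 2: derive path(d,e) via R3 from path(d,j), road(j,e)
round 2: derive path(e,j) via R3 from path(e,i), road(i,j)
round 2: derive path(i,c) via R3 from path(i,j), road(j,c)
round 2: derive path(i,e) via R3 from path(i,j), road(j,e)
round 2: derive path(j,i) via R3 from path(j,e), road(e,i)
round 3: derive path(d,i) via R3 from path(d,e), road(e,i)
round 3: derive path(e,c) via R3 from path(e,j), road(j,c)
round 3: derive path(e,e) via R3 from path(e,j), road(j,e)
round 3: derive path(i,i) via R3 from path(i,e), road(e,i)
round 3: derive path(j,j) via R3 from path(j,i), road(i,j)

path(d,e)  [via R3]
  path(d,j)  [via R2]
    road(d,j)  [fact]
  road(j,e)  [fact]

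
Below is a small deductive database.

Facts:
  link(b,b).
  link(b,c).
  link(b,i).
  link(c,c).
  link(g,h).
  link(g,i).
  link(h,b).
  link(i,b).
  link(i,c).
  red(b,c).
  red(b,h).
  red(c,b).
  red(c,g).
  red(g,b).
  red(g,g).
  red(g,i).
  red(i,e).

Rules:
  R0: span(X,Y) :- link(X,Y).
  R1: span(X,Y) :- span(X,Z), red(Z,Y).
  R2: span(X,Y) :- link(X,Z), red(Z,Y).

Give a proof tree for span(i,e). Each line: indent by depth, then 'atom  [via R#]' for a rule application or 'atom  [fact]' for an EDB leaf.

span(i,e)  [via R1]
  span(i,i)  [via R1]
    span(i,g)  [via R2]
      link(i,c)  [fact]
      red(c,g)  [fact]
    red(g,i)  [fact]
  red(i,e)  [fact]

round 1: derive span(b,b) via R0 from link(b,b)
round 1: derive span(b,c) via R0 from link(b,c)
round 1: derive span(b,i) via R0 from link(b,i)
round 1: derive span(c,c) via R0 from link(c,c)
round 1: derive span(g,h) via R0 from link(g,h)
round 1: derive span(g,i) via R0 from link(g,i)
round 1: derive span(h,b) via R0 from link(h,b)
round 1: derive span(i,b) via R0 from link(i,b)
round 1: derive span(i,c) via R0 from link(i,c)
round 1: derive span(b,e) via R2 from link(b,i), red(i,e)
round 1: derive span(b,g) via R2 from link(b,c), red(c,g)
round 1: derive span(b,h) via R2 from link(b,b), red(b,h)
round 1: derive span(c,b) via R2 from link(c,c), red(c,b)
round 1: derive span(c,g) via R2 from link(c,c), red(c,g)
round 1: derive span(g,e) via R2 from link(g,i), red(i,e)
round 1: derive span(h,c) via R2 from link(h,b), red(b,c)
round 1: derive span(h,h) via R2 from link(h,b), red(b,h)
round 1: derive span(i,g) via R2 from link(i,c), red(c,g)
round 1: derive span(i,h) via R2 from link(i,b), red(b,h)
round 2: derive span(c,h) via R1 from span(c,b), red(b,h)
round 2: derive span(c,i) via R1 from span(c,g), red(g,i)
round 2: derive span(h,g) via R1 from span(h,c), red(c,g)
round 2: derive span(i,i) via R1 from span(i,g), red(g,i)
round 3: derive span(c,e) via R1 from span(c,i), red(i,e)
round 3: derive span(h,i) via R1 from span(h,g), red(g,i)
round 3: derive span(i,e) via R1 from span(i,i), red(i,e)
round 4: derive span(h,e) via R1 from span(h,i), red(i,e)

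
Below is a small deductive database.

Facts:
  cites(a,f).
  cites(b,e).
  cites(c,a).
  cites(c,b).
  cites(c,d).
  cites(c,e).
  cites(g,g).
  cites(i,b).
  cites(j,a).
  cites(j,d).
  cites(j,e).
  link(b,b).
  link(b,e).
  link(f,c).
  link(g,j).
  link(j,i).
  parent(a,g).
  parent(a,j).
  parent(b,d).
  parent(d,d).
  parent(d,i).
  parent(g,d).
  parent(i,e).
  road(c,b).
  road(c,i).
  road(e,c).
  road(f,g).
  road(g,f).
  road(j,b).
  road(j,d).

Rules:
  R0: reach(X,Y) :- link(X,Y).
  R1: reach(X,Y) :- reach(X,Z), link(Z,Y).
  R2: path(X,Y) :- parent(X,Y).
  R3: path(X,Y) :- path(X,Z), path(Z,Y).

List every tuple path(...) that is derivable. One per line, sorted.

round 1: derive path(a,g) via R2 from parent(a,g)
round 1: derive path(a,j) via R2 from parent(a,j)
round 1: derive path(b,d) via R2 from parent(b,d)
round 1: derive path(d,d) via R2 from parent(d,d)
round 1: derive path(d,i) via R2 from parent(d,i)
round 1: derive path(g,d) via R2 from parent(g,d)
round 1: derive path(i,e) via R2 from parent(i,e)
round 2: derive path(a,d) via R3 from path(a,g), path(g,d)
round 2: derive path(b,i) via R3 from path(b,d), path(d,i)
round 2: derive path(d,e) via R3 from path(d,i), path(i,e)
round 2: derive path(g,i) via R3 from path(g,d), path(d,i)
round 3: derive path(a,e) via R3 from path(a,d), path(d,e)
round 3: derive path(a,i) via R3 from path(a,d), path(d,i)
round 3: derive path(b,e) via R3 from path(b,d), path(d,e)
round 3: derive path(g,e) via R3 from path(g,d), path(d,e)

path(a,d)
path(a,e)
path(a,g)
path(a,i)
path(a,j)
path(b,d)
path(b,e)
path(b,i)
path(d,d)
path(d,e)
path(d,i)
path(g,d)
path(g,e)
path(g,i)
path(i,e)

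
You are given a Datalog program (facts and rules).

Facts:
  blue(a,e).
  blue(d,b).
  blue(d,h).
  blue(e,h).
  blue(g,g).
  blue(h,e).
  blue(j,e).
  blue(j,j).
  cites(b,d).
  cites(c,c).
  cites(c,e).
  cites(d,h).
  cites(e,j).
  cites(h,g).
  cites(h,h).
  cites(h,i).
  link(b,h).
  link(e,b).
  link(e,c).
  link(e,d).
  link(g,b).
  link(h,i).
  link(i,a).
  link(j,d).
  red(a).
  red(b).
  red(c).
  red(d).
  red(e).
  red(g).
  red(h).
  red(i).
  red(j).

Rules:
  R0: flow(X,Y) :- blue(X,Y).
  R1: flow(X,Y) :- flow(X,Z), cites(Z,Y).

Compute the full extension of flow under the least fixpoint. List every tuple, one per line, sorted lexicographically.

round 1: derive flow(a,e) via R0 from blue(a,e)
round 1: derive flow(d,b) via R0 from blue(d,b)
round 1: derive flow(d,h) via R0 from blue(d,h)
round 1: derive flow(e,h) via R0 from blue(e,h)
round 1: derive flow(g,g) via R0 from blue(g,g)
round 1: derive flow(h,e) via R0 from blue(h,e)
round 1: derive flow(j,e) via R0 from blue(j,e)
round 1: derive flow(j,j) via R0 from blue(j,j)
round 2: derive flow(a,j) via R1 from flow(a,e), cites(e,j)
round 2: derive flow(d,d) via R1 from flow(d,b), cites(b,d)
round 2: derive flow(d,g) via R1 from flow(d,h), cites(h,g)
round 2: derive flow(d,i) via R1 from flow(d,h), cites(h,i)
round 2: derive flow(e,g) via R1 from flow(e,h), cites(h,g)
round 2: derive flow(e,i) via R1 from flow(e,h), cites(h,i)
round 2: derive flow(h,j) via R1 from flow(h,e), cites(e,j)

flow(a,e)
flow(a,j)
flow(d,b)
flow(d,d)
flow(d,g)
flow(d,h)
flow(d,i)
flow(e,g)
flow(e,h)
flow(e,i)
flow(g,g)
flow(h,e)
flow(h,j)
flow(j,e)
flow(j,j)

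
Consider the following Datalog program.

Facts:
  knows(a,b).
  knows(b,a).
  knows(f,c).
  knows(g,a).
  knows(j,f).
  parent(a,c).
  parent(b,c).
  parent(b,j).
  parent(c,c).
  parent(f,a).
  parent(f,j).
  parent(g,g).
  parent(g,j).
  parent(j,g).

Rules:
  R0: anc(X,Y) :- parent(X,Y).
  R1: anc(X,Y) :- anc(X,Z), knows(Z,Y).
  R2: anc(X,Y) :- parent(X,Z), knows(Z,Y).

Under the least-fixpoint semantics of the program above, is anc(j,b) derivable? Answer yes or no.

round 1: derive anc(a,c) via R0 from parent(a,c)
round 1: derive anc(b,c) via R0 from parent(b,c)
round 1: derive anc(b,j) via R0 from parent(b,j)
round 1: derive anc(c,c) via R0 from parent(c,c)
round 1: derive anc(f,a) via R0 from parent(f,a)
round 1: derive anc(f,j) via R0 from parent(f,j)
round 1: derive anc(g,g) via R0 from parent(g,g)
round 1: derive anc(g,j) via R0 from parent(g,j)
round 1: derive anc(j,g) via R0 from parent(j,g)
round 1: derive anc(b,f) via R2 from parent(b,j), knows(j,f)
round 1: derive anc(f,b) via R2 from parent(f,a), knows(a,b)
round 1: derive anc(f,f) via R2 from parent(f,j), knows(j,f)
round 1: derive anc(g,a) via R2 from parent(g,g), knows(g,a)
round 1: derive anc(g,f) via R2 from parent(g,j), knows(j,f)
round 1: derive anc(j,a) via R2 from parent(j,g), knows(g,a)
round 2: derive anc(f,c) via R1 from anc(f,f), knows(f,c)
round 2: derive anc(g,b) via R1 from anc(g,a), knows(a,b)
round 2: derive anc(g,c) via R1 from anc(g,f), knows(f,c)
round 2: derive anc(j,b) via R1 from anc(j,a), knows(a,b)

yes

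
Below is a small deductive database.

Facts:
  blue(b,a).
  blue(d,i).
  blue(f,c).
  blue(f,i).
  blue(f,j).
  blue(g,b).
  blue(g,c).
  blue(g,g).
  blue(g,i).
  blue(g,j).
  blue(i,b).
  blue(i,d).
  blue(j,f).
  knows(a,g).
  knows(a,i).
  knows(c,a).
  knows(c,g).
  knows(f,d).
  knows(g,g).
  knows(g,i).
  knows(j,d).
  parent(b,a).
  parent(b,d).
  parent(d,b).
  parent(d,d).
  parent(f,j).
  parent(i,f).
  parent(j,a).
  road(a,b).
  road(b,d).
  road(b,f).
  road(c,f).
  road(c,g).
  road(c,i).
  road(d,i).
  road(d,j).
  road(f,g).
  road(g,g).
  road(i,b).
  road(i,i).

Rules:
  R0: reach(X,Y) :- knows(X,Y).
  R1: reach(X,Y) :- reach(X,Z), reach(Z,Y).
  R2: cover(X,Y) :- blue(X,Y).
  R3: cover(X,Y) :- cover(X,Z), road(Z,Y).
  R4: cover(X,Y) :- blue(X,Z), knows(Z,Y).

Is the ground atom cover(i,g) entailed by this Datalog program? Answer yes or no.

round 1: derive cover(b,a) via R2 from blue(b,a)
round 1: derive cover(d,i) via R2 from blue(d,i)
round 1: derive cover(f,c) via R2 from blue(f,c)
round 1: derive cover(f,i) via R2 from blue(f,i)
round 1: derive cover(f,j) via R2 from blue(f,j)
round 1: derive cover(g,b) via R2 from blue(g,b)
round 1: derive cover(g,c) via R2 from blue(g,c)
round 1: derive cover(g,g) via R2 from blue(g,g)
round 1: derive cover(g,i) via R2 from blue(g,i)
round 1: derive cover(g,j) via R2 from blue(g,j)
round 1: derive cover(i,b) via R2 from blue(i,b)
round 1: derive cover(i,d) via R2 from blue(i,d)
round 1: derive cover(j,f) via R2 from blue(j,f)
round 1: derive cover(b,g) via R4 from blue(b,a), knows(a,g)
round 1: derive cover(b,i) via R4 from blue(b,a), knows(a,i)
round 1: derive cover(f,a) via R4 from blue(f,c), knows(c,a)
round 1: derive cover(f,d) via R4 from blue(f,j), knows(j,d)
round 1: derive cover(f,g) via R4 from blue(f,c), knows(c,g)
round 1: derive cover(g,a) via R4 from blue(g,c), knows(c,a)
round 1: derive cover(g,d) via R4 from blue(g,j), knows(j,d)
round 1: derive cover(j,d) via R4 from blue(j,f), knows(f,d)
round 2: derive cover(b,b) via R3 from cover(b,a), road(a,b)
round 2: derive cover(d,b) via R3 from cover(d,i), road(i,b)
round 2: derive cover(f,b) via R3 from cover(f,a), road(a,b)
round 2: derive cover(f,f) via R3 from cover(f,c), road(c,f)
round 2: derive cover(g,f) via R3 from cover(g,b), road(b,f)
round 2: derive cover(i,f) via R3 from cover(i,b), road(b,f)
round 2: derive cover(i,i) via R3 from cover(i,d), road(d,i)
round 2: derive cover(i,j) via R3 from cover(i,d), road(d,j)
round 2: derive cover(j,g) via R3 from cover(j,f), road(f,g)
round 2: derive cover(j,i) via R3 from cover(j,d), road(d,i)
round 2: derive cover(j,j) via R3 from cover(j,d), road(d,j)
round 3: derive cover(b,d) via R3 from cover(b,b), road(b,d)
round 3: derive cover(b,f) via R3 from cover(b,b), road(b,f)
round 3: derive cover(d,d) via R3 from cover(d,b), road(b,d)
round 3: derive cover(d,f) via R3 from cover(d,b), road(b,f)
round 3: derive cover(i,g) via R3 from cover(i,f), road(f,g)
round 3: derive cover(j,b) via R3 from cover(j,i), road(i,b)
round 4: derive cover(b,j) via R3 from cover(b,d), road(d,j)
round 4: derive cover(d,g) via R3 from cover(d,f), road(f,g)
round 4: derive cover(d,j) via R3 from cover(d,d), road(d,j)

yes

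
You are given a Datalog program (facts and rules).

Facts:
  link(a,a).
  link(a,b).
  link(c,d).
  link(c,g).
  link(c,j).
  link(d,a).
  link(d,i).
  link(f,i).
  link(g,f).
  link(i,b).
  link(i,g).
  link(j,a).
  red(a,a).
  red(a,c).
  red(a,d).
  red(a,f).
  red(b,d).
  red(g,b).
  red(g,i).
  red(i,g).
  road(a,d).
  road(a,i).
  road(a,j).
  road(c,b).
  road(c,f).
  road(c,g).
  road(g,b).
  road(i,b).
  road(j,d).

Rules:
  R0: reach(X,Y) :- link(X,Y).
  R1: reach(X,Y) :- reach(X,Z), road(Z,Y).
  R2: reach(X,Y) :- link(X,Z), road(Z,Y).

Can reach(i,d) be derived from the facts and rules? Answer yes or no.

no

round 1: derive reach(a,a) via R0 from link(a,a)
round 1: derive reach(a,b) via R0 from link(a,b)
round 1: derive reach(c,d) via R0 from link(c,d)
round 1: derive reach(c,g) via R0 from link(c,g)
round 1: derive reach(c,j) via R0 from link(c,j)
round 1: derive reach(d,a) via R0 from link(d,a)
round 1: derive reach(d,i) via R0 from link(d,i)
round 1: derive reach(f,i) via R0 from link(f,i)
round 1: derive reach(g,f) via R0 from link(g,f)
round 1: derive reach(i,b) via R0 from link(i,b)
round 1: derive reach(i,g) via R0 from link(i,g)
round 1: derive reach(j,a) via R0 from link(j,a)
round 1: derive reach(a,d) via R2 from link(a,a), road(a,d)
round 1: derive reach(a,i) via R2 from link(a,a), road(a,i)
round 1: derive reach(a,j) via R2 from link(a,a), road(a,j)
round 1: derive reach(c,b) via R2 from link(c,g), road(g,b)
round 1: derive reach(d,b) via R2 from link(d,i), road(i,b)
round 1: derive reach(d,d) via R2 from link(d,a), road(a,d)
round 1: derive reach(d,j) via R2 from link(d,a), road(a,j)
round 1: derive reach(f,b) via R2 from link(f,i), road(i,b)
round 1: derive reach(j,d) via R2 from link(j,a), road(a,d)
round 1: derive reach(j,i) via R2 from link(j,a), road(a,i)
round 1: derive reach(j,j) via R2 from link(j,a), road(a,j)
round 2: derive reach(j,b) via R1 from reach(j,i), road(i,b)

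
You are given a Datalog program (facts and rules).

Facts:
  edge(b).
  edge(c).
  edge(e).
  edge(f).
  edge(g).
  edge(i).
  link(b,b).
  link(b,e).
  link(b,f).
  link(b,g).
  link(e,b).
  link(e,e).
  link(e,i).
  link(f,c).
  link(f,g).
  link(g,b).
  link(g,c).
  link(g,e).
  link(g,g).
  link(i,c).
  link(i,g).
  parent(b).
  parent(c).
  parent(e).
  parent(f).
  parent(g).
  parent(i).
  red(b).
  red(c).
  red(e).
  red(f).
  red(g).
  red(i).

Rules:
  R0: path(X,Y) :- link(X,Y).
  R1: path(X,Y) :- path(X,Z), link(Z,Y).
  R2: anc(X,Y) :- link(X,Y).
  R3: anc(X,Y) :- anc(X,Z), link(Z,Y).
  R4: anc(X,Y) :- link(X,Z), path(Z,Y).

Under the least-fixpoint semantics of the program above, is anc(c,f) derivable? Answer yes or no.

round 1: derive path(b,b) via R0 from link(b,b)
round 1: derive path(b,e) via R0 from link(b,e)
round 1: derive path(b,f) via R0 from link(b,f)
round 1: derive path(b,g) via R0 from link(b,g)
round 1: derive path(e,b) via R0 from link(e,b)
round 1: derive path(e,e) via R0 from link(e,e)
round 1: derive path(e,i) via R0 from link(e,i)
round 1: derive path(f,c) via R0 from link(f,c)
round 1: derive path(f,g) via R0 from link(f,g)
round 1: derive path(g,b) via R0 from link(g,b)
round 1: derive path(g,c) via R0 from link(g,c)
round 1: derive path(g,e) via R0 from link(g,e)
round 1: derive path(g,g) via R0 from link(g,g)
round 1: derive path(i,c) via R0 from link(i,c)
round 1: derive path(i,g) via R0 from link(i,g)
round 1: derive anc(b,b) via R2 from link(b,b)
round 1: derive anc(b,e) via R2 from link(b,e)
round 1: derive anc(b,f) via R2 from link(b,f)
round 1: derive anc(b,g) via R2 from link(b,g)
round 1: derive anc(e,b) via R2 from link(e,b)
round 1: derive anc(e,e) via R2 from link(e,e)
round 1: derive anc(e,i) via R2 from link(e,i)
round 1: derive anc(f,c) via R2 from link(f,c)
round 1: derive anc(f,g) via R2 from link(f,g)
round 1: derive anc(g,b) via R2 from link(g,b)
round 1: derive anc(g,c) via R2 from link(g,c)
round 1: derive anc(g,e) via R2 from link(g,e)
round 1: derive anc(g,g) via R2 from link(g,g)
round 1: derive anc(i,c) via R2 from link(i,c)
round 1: derive anc(i,g) via R2 from link(i,g)
round 2: derive path(b,c) via R1 from path(b,f), link(f,c)
round 2: derive path(b,i) via R1 from path(b,e), link(e,i)
round 2: derive path(e,c) via R1 from path(e,i), link(i,c)
round 2: derive path(e,f) via R1 from path(e,b), link(b,f)
round 2: derive path(e,g) via R1 from path(e,b), link(b,g)
round 2: derive path(f,b) via R1 from path(f,g), link(g,b)
round 2: derive path(f,e) via R1 from path(f,g), link(g,e)
round 2: derive path(g,f) via R1 from path(g,b), link(b,f)
round 2: derive path(g,i) via R1 from path(g,e), link(e,i)
round 2: derive path(i,b) via R1 from path(i,g), link(g,b)
round 2: derive path(i,e) via R1 from path(i,g), link(g,e)
round 2: derive anc(b,c) via R3 from anc(b,f), link(f,c)
round 2: derive anc(b,i) via R3 from anc(b,e), link(e,i)
round 2: derive anc(e,c) via R3 from anc(e,i), link(i,c)
round 2: derive anc(e,f) via R3 from anc(e,b), link(b,f)
round 2: derive anc(e,g) via R3 from anc(e,b), link(b,g)
round 2: derive anc(f,b) via R3 from anc(f,g), link(g,b)
round 2: derive anc(f,e) via R3 from anc(f,g), link(g,e)
round 2: derive anc(g,f) via R3 from anc(g,b), link(b,f)
round 2: derive anc(g,i) via R3 from anc(g,e), link(e,i)
round 2: derive anc(i,b) via R3 from anc(i,g), link(g,b)
round 2: derive anc(i,e) via R3 from anc(i,g), link(g,e)
round 3: derive path(f,f) via R1 from path(f,b), link(b,f)
round 3: derive path(f,i) via R1 from path(f,e), link(e,i)
round 3: derive path(i,f) via R1 from path(i,b), link(b,f)
round 3: derive path(i,i) via R1 from path(i,e), link(e,i)
round 3: derive anc(f,f) via R3 from anc(f,b), link(b,f)
round 3: derive anc(f,i) via R3 from anc(f,e), link(e,i)
round 3: derive anc(i,f) via R3 from anc(i,b), link(b,f)
round 3: derive anc(i,i) via R3 from anc(i,e), link(e,i)

no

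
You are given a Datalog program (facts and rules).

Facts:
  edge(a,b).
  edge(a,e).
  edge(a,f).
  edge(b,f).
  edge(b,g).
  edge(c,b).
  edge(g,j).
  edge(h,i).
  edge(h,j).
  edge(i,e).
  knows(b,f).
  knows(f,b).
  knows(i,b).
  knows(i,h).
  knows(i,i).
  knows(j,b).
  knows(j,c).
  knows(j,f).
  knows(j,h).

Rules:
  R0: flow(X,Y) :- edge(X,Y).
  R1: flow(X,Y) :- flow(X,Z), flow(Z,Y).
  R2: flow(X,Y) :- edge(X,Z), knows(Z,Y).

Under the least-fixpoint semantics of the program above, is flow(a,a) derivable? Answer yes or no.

round 1: derive flow(a,b) via R0 from edge(a,b)
round 1: derive flow(a,e) via R0 from edge(a,e)
round 1: derive flow(a,f) via R0 from edge(a,f)
round 1: derive flow(b,f) via R0 from edge(b,f)
round 1: derive flow(b,g) via R0 from edge(b,g)
round 1: derive flow(c,b) via R0 from edge(c,b)
round 1: derive flow(g,j) via R0 from edge(g,j)
round 1: derive flow(h,i) via R0 from edge(h,i)
round 1: derive flow(h,j) via R0 from edge(h,j)
round 1: derive flow(i,e) via R0 from edge(i,e)
round 1: derive flow(b,b) via R2 from edge(b,f), knows(f,b)
round 1: derive flow(c,f) via R2 from edge(c,b), knows(b,f)
round 1: derive flow(g,b) via R2 from edge(g,j), knows(j,b)
round 1: derive flow(g,c) via R2 from edge(g,j), knows(j,c)
round 1: derive flow(g,f) via R2 from edge(g,j), knows(j,f)
round 1: derive flow(g,h) via R2 from edge(g,j), knows(j,h)
round 1: derive flow(h,b) via R2 from edge(h,i), knows(i,b)
round 1: derive flow(h,c) via R2 from edge(h,j), knows(j,c)
round 1: derive flow(h,f) via R2 from edge(h,j), knows(j,f)
round 1: derive flow(h,h) via R2 from edge(h,i), knows(i,h)
round 2: derive flow(a,g) via R1 from flow(a,b), flow(b,g)
round 2: derive flow(b,c) via R1 from flow(b,g), flow(g,c)
round 2: derive flow(b,h) via R1 from flow(b,g), flow(g,h)
round 2: derive flow(b,j) via R1 from flow(b,g), flow(g,j)
round 2: derive flow(c,g) via R1 from flow(c,b), flow(b,g)
round 2: derive flow(g,g) via R1 from flow(g,b), flow(b,g)
round 2: derive flow(g,i) via R1 from flow(g,h), flow(h,i)
round 2: derive flow(h,e) via R1 from flow(h,i), flow(i,e)
round 2: derive flow(h,g) via R1 from flow(h,b), flow(b,g)
round 3: derive flow(a,c) via R1 from flow(a,b), flow(b,c)
round 3: derive flow(a,h) via R1 from flow(a,b), flow(b,h)
round 3: derive flow(a,i) via R1 from flow(a,g), flow(g,i)
round 3: derive flow(a,j) via R1 from flow(a,b), flow(b,j)
round 3: derive flow(b,e) via R1 from flow(b,h), flow(h,e)
round 3: derive flow(b,i) via R1 from flow(b,g), flow(g,i)
round 3: derive flow(c,c) via R1 from flow(c,b), flow(b,c)
round 3: derive flow(c,h) via R1 from flow(c,b), flow(b,h)
round 3: derive flow(c,i) via R1 from flow(c,g), flow(g,i)
round 3: derive flow(c,j) via R1 from flow(c,b), flow(b,j)
round 3: derive flow(g,e) via R1 from flow(g,h), flow(h,e)
round 4: derive flow(c,e) via R1 from flow(c,b), flow(b,e)

no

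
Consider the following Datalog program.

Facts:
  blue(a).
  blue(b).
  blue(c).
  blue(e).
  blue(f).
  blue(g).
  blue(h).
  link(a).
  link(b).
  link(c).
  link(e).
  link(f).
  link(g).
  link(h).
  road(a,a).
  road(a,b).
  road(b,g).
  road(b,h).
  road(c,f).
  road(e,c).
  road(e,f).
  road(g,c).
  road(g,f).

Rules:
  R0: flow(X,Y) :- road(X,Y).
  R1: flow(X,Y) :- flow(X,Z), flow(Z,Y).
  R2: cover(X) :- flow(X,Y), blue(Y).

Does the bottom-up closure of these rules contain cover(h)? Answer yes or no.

round 1: derive flow(a,a) via R0 from road(a,a)
round 1: derive flow(a,b) via R0 from road(a,b)
round 1: derive flow(b,g) via R0 from road(b,g)
round 1: derive flow(b,h) via R0 from road(b,h)
round 1: derive flow(c,f) via R0 from road(c,f)
round 1: derive flow(e,c) via R0 from road(e,c)
round 1: derive flow(e,f) via R0 from road(e,f)
round 1: derive flow(g,c) via R0 from road(g,c)
round 1: derive flow(g,f) via R0 from road(g,f)
round 2: derive flow(a,g) via R1 from flow(a,b), flow(b,g)
round 2: derive flow(a,h) via R1 from flow(a,b), flow(b,h)
round 2: derive flow(b,c) via R1 from flow(b,g), flow(g,c)
round 2: derive flow(b,f) via R1 from flow(b,g), flow(g,f)
round 2: derive cover(a) via R2 from flow(a,a), blue(a)
round 2: derive cover(b) via R2 from flow(b,g), blue(g)
round 2: derive cover(c) via R2 from flow(c,f), blue(f)
round 2: derive cover(e) via R2 from flow(e,c), blue(c)
round 2: derive cover(g) via R2 from flow(g,c), blue(c)
round 3: derive flow(a,c) via R1 from flow(a,b), flow(b,c)
round 3: derive flow(a,f) via R1 from flow(a,b), flow(b,f)

no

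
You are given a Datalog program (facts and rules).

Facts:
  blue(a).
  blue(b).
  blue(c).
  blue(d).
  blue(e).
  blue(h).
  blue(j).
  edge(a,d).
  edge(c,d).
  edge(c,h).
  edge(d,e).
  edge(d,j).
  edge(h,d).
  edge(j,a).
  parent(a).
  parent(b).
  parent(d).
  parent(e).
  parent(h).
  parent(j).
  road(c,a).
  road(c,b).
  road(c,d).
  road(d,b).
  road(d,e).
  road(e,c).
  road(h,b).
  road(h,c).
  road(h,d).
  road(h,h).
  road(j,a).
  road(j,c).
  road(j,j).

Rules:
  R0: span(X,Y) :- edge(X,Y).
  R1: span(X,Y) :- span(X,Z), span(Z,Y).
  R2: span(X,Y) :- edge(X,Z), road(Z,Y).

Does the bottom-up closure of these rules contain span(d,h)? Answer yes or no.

round 1: derive span(a,d) via R0 from edge(a,d)
round 1: derive span(c,d) via R0 from edge(c,d)
round 1: derive span(c,h) via R0 from edge(c,h)
round 1: derive span(d,e) via R0 from edge(d,e)
round 1: derive span(d,j) via R0 from edge(d,j)
round 1: derive span(h,d) via R0 from edge(h,d)
round 1: derive span(j,a) via R0 from edge(j,a)
round 1: derive span(a,b) via R2 from edge(a,d), road(d,b)
round 1: derive span(a,e) via R2 from edge(a,d), road(d,e)
round 1: derive span(c,b) via R2 from edge(c,d), road(d,b)
round 1: derive span(c,c) via R2 from edge(c,h), road(h,c)
round 1: derive span(c,e) via R2 from edge(c,d), road(d,e)
round 1: derive span(d,a) via R2 from edge(d,j), road(j,a)
round 1: derive span(d,c) via R2 from edge(d,e), road(e,c)
round 1: derive span(h,b) via R2 from edge(h,d), road(d,b)
round 1: derive span(h,e) via R2 from edge(h,d), road(d,e)
round 2: derive span(a,a) via R1 from span(a,d), span(d,a)
round 2: derive span(a,c) via R1 from span(a,d), span(d,c)
round 2: derive span(a,j) via R1 from span(a,d), span(d,j)
round 2: derive span(c,a) via R1 from span(c,d), span(d,a)
round 2: derive span(c,j) via R1 from span(c,d), span(d,j)
round 2: derive span(d,b) via R1 from span(d,a), span(a,b)
round 2: derive span(d,d) via R1 from span(d,a), span(a,d)
round 2: derive span(d,h) via R1 from span(d,c), span(c,h)
round 2: derive span(h,a) via R1 from span(h,d), span(d,a)
round 2: derive span(h,c) via R1 from span(h,d), span(d,c)
round 2: derive span(h,j) via R1 from span(h,d), span(d,j)
round 2: derive span(j,b) via R1 from span(j,a), span(a,b)
round 2: derive span(j,d) via R1 from span(j,a), span(a,d)
round 2: derive span(j,e) via R1 from span(j,a), span(a,e)
round 3: derive span(a,h) via R1 from span(a,c), span(c,h)
round 3: derive span(h,h) via R1 from span(h,c), span(c,h)
round 3: derive span(j,c) via R1 from span(j,a), span(a,c)
round 3: derive span(j,h) via R1 from span(j,d), span(d,h)
round 3: derive span(j,j) via R1 from span(j,a), span(a,j)

yes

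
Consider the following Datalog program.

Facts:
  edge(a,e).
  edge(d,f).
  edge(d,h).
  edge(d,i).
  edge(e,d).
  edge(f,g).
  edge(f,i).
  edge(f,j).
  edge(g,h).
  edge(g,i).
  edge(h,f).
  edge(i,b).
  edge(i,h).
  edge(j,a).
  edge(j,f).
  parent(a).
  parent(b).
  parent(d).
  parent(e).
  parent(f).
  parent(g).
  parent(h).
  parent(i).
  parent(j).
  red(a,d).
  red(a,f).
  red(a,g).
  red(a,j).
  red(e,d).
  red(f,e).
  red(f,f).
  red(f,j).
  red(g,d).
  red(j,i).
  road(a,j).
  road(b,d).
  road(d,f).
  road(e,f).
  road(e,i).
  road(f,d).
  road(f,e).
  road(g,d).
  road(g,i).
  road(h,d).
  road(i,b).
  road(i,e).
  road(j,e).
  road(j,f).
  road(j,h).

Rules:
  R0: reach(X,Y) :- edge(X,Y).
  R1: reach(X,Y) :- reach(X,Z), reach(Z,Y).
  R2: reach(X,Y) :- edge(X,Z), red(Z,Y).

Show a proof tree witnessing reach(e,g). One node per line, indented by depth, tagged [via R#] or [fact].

reach(e,g)  [via R1]
  reach(e,d)  [via R0]
    edge(e,d)  [fact]
  reach(d,g)  [via R1]
    reach(d,f)  [via R0]
      edge(d,f)  [fact]
    reach(f,g)  [via R0]
      edge(f,g)  [fact]

round 1: derive reach(a,e) via R0 from edge(a,e)
round 1: derive reach(d,f) via R0 from edge(d,f)
round 1: derive reach(d,h) via R0 from edge(d,h)
round 1: derive reach(d,i) via R0 from edge(d,i)
round 1: derive reach(e,d) via R0 from edge(e,d)
round 1: derive reach(f,g) via R0 from edge(f,g)
round 1: derive reach(f,i) via R0 from edge(f,i)
round 1: derive reach(f,j) via R0 from edge(f,j)
round 1: derive reach(g,h) via R0 from edge(g,h)
round 1: derive reach(g,i) via R0 from edge(g,i)
round 1: derive reach(h,f) via R0 from edge(h,f)
round 1: derive reach(i,b) via R0 from edge(i,b)
round 1: derive reach(i,h) via R0 from edge(i,h)
round 1: derive reach(j,a) via R0 from edge(j,a)
round 1: derive reach(j,f) via R0 from edge(j,f)
round 1: derive reach(a,d) via R2 from edge(a,e), red(e,d)
round 1: derive reach(d,e) via R2 from edge(d,f), red(f,e)
round 1: derive reach(d,j) via R2 from edge(d,f), red(f,j)
round 1: derive reach(f,d) via R2 from edge(f,g), red(g,d)
round 1: derive reach(h,e) via R2 from edge(h,f), red(f,e)
round 1: derive reach(h,j) via R2 from edge(h,f), red(f,j)
round 1: derive reach(j,d) via R2 from edge(j,a), red(a,d)
round 1: derive reach(j,e) via R2 from edge(j,f), red(f,e)
round 1: derive reach(j,g) via R2 from edge(j,a), red(a,g)
round 1: derive reach(j,j) via R2 from edge(j,a), red(a,j)
round 2: derive reach(a,f) via R1 from reach(a,d), reach(d,f)
round 2: derive reach(a,h) via R1 from reach(a,d), reach(d,h)
round 2: derive reach(a,i) via R1 from reach(a,d), reach(d,i)
round 2: derive reach(a,j) via R1 from reach(a,d), reach(d,j)
round 2: derive reach(d,a) via R1 from reach(d,j), reach(j,a)
round 2: derive reach(d,b) via R1 from reach(d,i), reach(i,b)
round 2: derive reach(d,d) via R1 from reach(d,e), reach(e,d)
round 2: derive reach(d,g) via R1 from reach(d,f), reach(f,g)
round 2: derive reach(e,e) via R1 from reach(e,d), reach(d,e)
round 2: derive reach(e,f) via R1 from reach(e,d), reach(d,f)
round 2: derive reach(e,h) via R1 from reach(e,d), reach(d,h)
round 2: derive reach(e,i) via R1 from reach(e,d), reach(d,i)
round 2: derive reach(e,j) via R1 from reach(e,d), reach(d,j)
round 2: derive reach(f,a) via R1 from reach(f,j), reach(j,a)
round 2: derive reach(f,b) via R1 from reach(f,i), reach(i,b)
round 2: derive reach(f,e) via R1 from reach(f,d), reach(d,e)
round 2: derive reach(f,f) via R1 from reach(f,d), reach(d,f)
round 2: derive reach(f,h) via R1 from reach(f,d), reach(d,h)
round 2: derive reach(g,b) via R1 from reach(g,i), reach(i,b)
round 2: derive reach(g,e) via R1 from reach(g,h), reach(h,e)
round 2: derive reach(g,f) via R1 from reach(g,h), reach(h,f)
round 2: derive reach(g,j) via R1 from reach(g,h), reach(h,j)
round 2: derive reach(h,a) via R1 from reach(h,j), reach(j,a)
round 2: derive reach(h,d) via R1 from reach(h,e), reach(e,d)
round 2: derive reach(h,g) via R1 from reach(h,f), reach(f,g)
round 2: derive reach(h,i) via R1 from reach(h,f), reach(f,i)
round 2: derive reach(i,e) via R1 from reach(i,h), reach(h,e)
round 2: derive reach(i,f) via R1 from reach(i,h), reach(h,f)
round 2: derive reach(i,j) via R1 from reach(i,h), reach(h,j)
round 2: derive reach(j,h) via R1 from reach(j,d), reach(d,h)
round 2: derive reach(j,i) via R1 from reach(j,d), reach(d,i)
round 3: derive reach(a,a) via R1 from reach(a,d), reach(d,a)
round 3: derive reach(a,b) via R1 from reach(a,d), reach(d,b)
round 3: derive reach(a,g) via R1 from reach(a,d), reach(d,g)
round 3: derive reach(e,a) via R1 from reach(e,d), reach(d,a)
round 3: derive reach(e,b) via R1 from reach(e,d), reach(d,b)
round 3: derive reach(e,g) via R1 from reach(e,d), reach(d,g)
round 3: derive reach(g,a) via R1 from reach(g,f), reach(f,a)
round 3: derive reach(g,d) via R1 from reach(g,e), reach(e,d)
round 3: derive reach(g,g) via R1 from reach(g,f), reach(f,g)
round 3: derive reach(h,b) via R1 from reach(h,d), reach(d,b)
round 3: derive reach(h,h) via R1 from reach(h,a), reach(a,h)
round 3: derive reach(i,a) via R1 from reach(i,f), reach(f,a)
round 3: derive reach(i,d) via R1 from reach(i,e), reach(e,d)
round 3: derive reach(i,g) via R1 from reach(i,f), reach(f,g)
round 3: derive reach(i,i) via R1 from reach(i,e), reach(e,i)
round 3: derive reach(j,b) via R1 from reach(j,d), reach(d,b)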